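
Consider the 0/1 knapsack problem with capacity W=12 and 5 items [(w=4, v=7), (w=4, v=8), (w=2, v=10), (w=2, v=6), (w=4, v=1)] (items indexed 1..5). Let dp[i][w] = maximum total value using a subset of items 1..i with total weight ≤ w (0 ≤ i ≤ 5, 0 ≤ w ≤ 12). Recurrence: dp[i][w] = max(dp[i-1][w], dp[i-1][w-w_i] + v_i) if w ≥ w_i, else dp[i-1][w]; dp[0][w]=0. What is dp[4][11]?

i\w   0   1   2   3   4   5   6   7   8   9  10  11  12
  0   0   0   0   0   0   0   0   0   0   0   0   0   0
  1   0   0   0   0   7   7   7   7   7   7   7   7   7
  2   0   0   0   0   8   8   8   8  15  15  15  15  15
  3   0   0  10  10  10  10  18  18  18  18  25  25  25
  4   0   0  10  10  16  16  18  18  24  24  25  25  31
  5   0   0  10  10  16  16  18  18  24  24  25  25  31

25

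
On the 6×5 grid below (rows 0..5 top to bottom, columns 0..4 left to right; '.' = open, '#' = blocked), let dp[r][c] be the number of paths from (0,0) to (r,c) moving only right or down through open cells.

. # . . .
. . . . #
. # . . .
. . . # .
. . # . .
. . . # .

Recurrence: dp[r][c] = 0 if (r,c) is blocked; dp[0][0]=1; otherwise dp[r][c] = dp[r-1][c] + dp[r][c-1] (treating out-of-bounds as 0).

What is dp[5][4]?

2

r\c   0   1   2   3   4
  0   1   0   0   0   0
  1   1   1   1   1   0
  2   1   0   1   2   2
  3   1   1   2   0   2
  4   1   2   0   0   2
  5   1   3   3   0   2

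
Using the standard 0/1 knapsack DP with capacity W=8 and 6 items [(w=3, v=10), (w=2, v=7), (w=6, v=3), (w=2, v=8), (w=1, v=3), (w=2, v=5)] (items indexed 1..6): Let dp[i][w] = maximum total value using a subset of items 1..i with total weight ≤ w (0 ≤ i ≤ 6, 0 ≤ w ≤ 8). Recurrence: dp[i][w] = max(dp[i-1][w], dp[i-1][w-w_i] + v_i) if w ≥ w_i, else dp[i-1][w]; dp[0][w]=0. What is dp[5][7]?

i\w   0   1   2   3   4   5   6   7   8
  0   0   0   0   0   0   0   0   0   0
  1   0   0   0  10  10  10  10  10  10
  2   0   0   7  10  10  17  17  17  17
  3   0   0   7  10  10  17  17  17  17
  4   0   0   8  10  15  18  18  25  25
  5   0   3   8  11  15  18  21  25  28
  6   0   3   8  11  15  18  21  25  28

25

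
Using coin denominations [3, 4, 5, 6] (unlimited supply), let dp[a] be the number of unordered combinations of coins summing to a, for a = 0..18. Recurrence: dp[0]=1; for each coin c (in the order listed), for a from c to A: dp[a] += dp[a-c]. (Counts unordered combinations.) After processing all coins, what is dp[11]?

3

after  coin     0     1     2     3     4     5     6     7     8     9    10    11    12    13    14    15    16    17    18
          3     1     0     0     1     0     0     1     0     0     1     0     0     1     0     0     1     0     0     1
          4     1     0     0     1     1     0     1     1     1     1     1     1     2     1     1     2     2     1     2
          5     1     0     0     1     1     1     1     1     2     2     2     2     3     3     3     4     4     4     5
          6     1     0     0     1     1     1     2     1     2     3     3     3     5     4     5     7     7     7    10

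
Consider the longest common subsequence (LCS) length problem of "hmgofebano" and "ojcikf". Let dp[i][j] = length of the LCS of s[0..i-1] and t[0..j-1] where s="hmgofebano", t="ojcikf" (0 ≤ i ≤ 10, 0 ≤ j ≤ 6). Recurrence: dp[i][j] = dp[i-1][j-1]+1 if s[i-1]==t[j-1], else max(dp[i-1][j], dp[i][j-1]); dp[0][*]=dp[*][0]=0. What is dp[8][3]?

1

   ''  o  j  c  i  k  f
''  0  0  0  0  0  0  0
 h  0  0  0  0  0  0  0
 m  0  0  0  0  0  0  0
 g  0  0  0  0  0  0  0
 o  0  1  1  1  1  1  1
 f  0  1  1  1  1  1  2
 e  0  1  1  1  1  1  2
 b  0  1  1  1  1  1  2
 a  0  1  1  1  1  1  2
 n  0  1  1  1  1  1  2
 o  0  1  1  1  1  1  2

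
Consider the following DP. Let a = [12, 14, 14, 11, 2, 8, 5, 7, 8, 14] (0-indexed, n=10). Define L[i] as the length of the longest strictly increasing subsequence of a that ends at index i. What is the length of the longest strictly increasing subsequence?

5

   i    0    1    2    3    4    5    6    7    8    9
a[i]   12   14   14   11    2    8    5    7    8   14
L[i]    1    2    2    1    1    2    2    3    4    5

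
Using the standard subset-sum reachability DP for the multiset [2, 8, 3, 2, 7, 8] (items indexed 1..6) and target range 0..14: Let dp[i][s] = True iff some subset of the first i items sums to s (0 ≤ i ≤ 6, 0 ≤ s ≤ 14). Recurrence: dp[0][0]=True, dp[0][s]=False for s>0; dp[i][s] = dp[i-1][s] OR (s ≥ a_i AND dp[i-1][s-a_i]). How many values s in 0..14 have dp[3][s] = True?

i\s   0   1   2   3   4   5   6   7   8   9  10  11  12  13  14
  0   T   F   F   F   F   F   F   F   F   F   F   F   F   F   F
  1   T   F   T   F   F   F   F   F   F   F   F   F   F   F   F
  2   T   F   T   F   F   F   F   F   T   F   T   F   F   F   F
  3   T   F   T   T   F   T   F   F   T   F   T   T   F   T   F
  4   T   F   T   T   T   T   F   T   T   F   T   T   T   T   F
  5   T   F   T   T   T   T   F   T   T   T   T   T   T   T   T
  6   T   F   T   T   T   T   F   T   T   T   T   T   T   T   T

8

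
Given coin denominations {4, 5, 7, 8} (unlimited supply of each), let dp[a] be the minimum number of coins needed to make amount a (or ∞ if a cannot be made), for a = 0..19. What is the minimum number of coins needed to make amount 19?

 a  0  1  2  3  4  5  6  7  8  9 10 11 12 13 14 15 16 17 18 19
dp  0  -  -  -  1  1  -  1  1  2  2  2  2  2  2  2  2  3  3  3
(- denotes ∞ / unreachable)

3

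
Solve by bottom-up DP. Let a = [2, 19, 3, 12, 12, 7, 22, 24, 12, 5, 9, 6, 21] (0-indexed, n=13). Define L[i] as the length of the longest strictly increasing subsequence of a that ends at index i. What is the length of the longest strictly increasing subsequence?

5

   i    0    1    2    3    4    5    6    7    8    9   10   11   12
a[i]    2   19    3   12   12    7   22   24   12    5    9    6   21
L[i]    1    2    2    3    3    3    4    5    4    3    4    4    5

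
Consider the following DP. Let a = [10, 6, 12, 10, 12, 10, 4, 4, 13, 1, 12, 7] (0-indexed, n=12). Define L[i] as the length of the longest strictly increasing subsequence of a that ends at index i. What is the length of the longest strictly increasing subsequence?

4

   i    0    1    2    3    4    5    6    7    8    9   10   11
a[i]   10    6   12   10   12   10    4    4   13    1   12    7
L[i]    1    1    2    2    3    2    1    1    4    1    3    2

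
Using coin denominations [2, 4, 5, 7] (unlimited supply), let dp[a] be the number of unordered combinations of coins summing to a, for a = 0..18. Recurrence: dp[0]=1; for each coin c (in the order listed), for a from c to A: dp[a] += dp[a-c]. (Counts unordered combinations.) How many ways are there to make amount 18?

after  coin     0     1     2     3     4     5     6     7     8     9    10    11    12    13    14    15    16    17    18
          2     1     0     1     0     1     0     1     0     1     0     1     0     1     0     1     0     1     0     1
          4     1     0     1     0     2     0     2     0     3     0     3     0     4     0     4     0     5     0     5
          5     1     0     1     0     2     1     2     1     3     2     4     2     5     3     6     4     7     5     8
          7     1     0     1     0     2     1     2     2     3     3     4     4     6     5     8     7    10     9    12

12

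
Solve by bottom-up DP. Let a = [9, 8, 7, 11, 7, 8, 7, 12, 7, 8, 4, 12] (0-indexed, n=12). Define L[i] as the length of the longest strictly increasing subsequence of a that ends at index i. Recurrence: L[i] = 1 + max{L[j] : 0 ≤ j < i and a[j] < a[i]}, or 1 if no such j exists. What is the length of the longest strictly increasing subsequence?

   i    0    1    2    3    4    5    6    7    8    9   10   11
a[i]    9    8    7   11    7    8    7   12    7    8    4   12
L[i]    1    1    1    2    1    2    1    3    1    2    1    3

3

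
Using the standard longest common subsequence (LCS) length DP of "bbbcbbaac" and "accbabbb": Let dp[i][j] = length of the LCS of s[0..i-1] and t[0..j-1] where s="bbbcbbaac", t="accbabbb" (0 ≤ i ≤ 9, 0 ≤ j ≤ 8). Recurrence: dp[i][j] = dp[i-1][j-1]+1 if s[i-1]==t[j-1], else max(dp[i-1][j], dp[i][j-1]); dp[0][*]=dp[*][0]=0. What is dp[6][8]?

4

   ''  a  c  c  b  a  b  b  b
''  0  0  0  0  0  0  0  0  0
 b  0  0  0  0  1  1  1  1  1
 b  0  0  0  0  1  1  2  2  2
 b  0  0  0  0  1  1  2  3  3
 c  0  0  1  1  1  1  2  3  3
 b  0  0  1  1  2  2  2  3  4
 b  0  0  1  1  2  2  3  3  4
 a  0  1  1  1  2  3  3  3  4
 a  0  1  1  1  2  3  3  3  4
 c  0  1  2  2  2  3  3  3  4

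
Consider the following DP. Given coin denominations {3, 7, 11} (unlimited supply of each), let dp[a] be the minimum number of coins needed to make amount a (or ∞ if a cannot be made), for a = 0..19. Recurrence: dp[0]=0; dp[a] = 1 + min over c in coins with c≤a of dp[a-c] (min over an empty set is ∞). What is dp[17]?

3

 a  0  1  2  3  4  5  6  7  8  9 10 11 12 13 14 15 16 17 18 19
dp  0  -  -  1  -  -  2  1  -  3  2  1  4  3  2  5  4  3  2  5
(- denotes ∞ / unreachable)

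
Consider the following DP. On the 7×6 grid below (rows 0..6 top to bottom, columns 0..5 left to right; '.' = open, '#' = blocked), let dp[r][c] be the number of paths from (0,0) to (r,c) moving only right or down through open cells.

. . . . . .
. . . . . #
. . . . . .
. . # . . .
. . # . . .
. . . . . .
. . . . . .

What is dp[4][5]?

r\c   0   1   2   3   4   5
  0   1   1   1   1   1   1
  1   1   2   3   4   5   0
  2   1   3   6  10  15  15
  3   1   4   0  10  25  40
  4   1   5   0  10  35  75
  5   1   6   6  16  51 126
  6   1   7  13  29  80 206

75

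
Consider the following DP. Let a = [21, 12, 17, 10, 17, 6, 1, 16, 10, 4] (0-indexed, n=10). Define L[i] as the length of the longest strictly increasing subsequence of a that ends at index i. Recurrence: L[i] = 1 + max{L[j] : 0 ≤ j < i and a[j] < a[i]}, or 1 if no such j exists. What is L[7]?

   i    0    1    2    3    4    5    6    7    8    9
a[i]   21   12   17   10   17    6    1   16   10    4
L[i]    1    1    2    1    2    1    1    2    2    2

2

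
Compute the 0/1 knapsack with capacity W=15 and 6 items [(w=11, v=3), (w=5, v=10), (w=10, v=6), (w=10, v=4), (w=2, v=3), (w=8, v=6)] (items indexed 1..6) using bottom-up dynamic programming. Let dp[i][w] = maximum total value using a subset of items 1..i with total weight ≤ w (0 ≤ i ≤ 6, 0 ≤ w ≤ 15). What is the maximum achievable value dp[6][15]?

19

i\w   0   1   2   3   4   5   6   7   8   9  10  11  12  13  14  15
  0   0   0   0   0   0   0   0   0   0   0   0   0   0   0   0   0
  1   0   0   0   0   0   0   0   0   0   0   0   3   3   3   3   3
  2   0   0   0   0   0  10  10  10  10  10  10  10  10  10  10  10
  3   0   0   0   0   0  10  10  10  10  10  10  10  10  10  10  16
  4   0   0   0   0   0  10  10  10  10  10  10  10  10  10  10  16
  5   0   0   3   3   3  10  10  13  13  13  13  13  13  13  13  16
  6   0   0   3   3   3  10  10  13  13  13  13  13  13  16  16  19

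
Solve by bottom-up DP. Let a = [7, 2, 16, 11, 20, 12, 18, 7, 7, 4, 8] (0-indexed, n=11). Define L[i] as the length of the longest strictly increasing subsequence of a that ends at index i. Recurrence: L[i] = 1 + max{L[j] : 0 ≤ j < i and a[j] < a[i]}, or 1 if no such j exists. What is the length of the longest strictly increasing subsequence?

   i    0    1    2    3    4    5    6    7    8    9   10
a[i]    7    2   16   11   20   12   18    7    7    4    8
L[i]    1    1    2    2    3    3    4    2    2    2    3

4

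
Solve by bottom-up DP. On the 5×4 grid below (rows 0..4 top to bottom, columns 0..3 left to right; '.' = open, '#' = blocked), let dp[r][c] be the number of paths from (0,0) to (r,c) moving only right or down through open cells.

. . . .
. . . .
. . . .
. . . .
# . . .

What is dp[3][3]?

20

r\c   0   1   2   3
  0   1   1   1   1
  1   1   2   3   4
  2   1   3   6  10
  3   1   4  10  20
  4   0   4  14  34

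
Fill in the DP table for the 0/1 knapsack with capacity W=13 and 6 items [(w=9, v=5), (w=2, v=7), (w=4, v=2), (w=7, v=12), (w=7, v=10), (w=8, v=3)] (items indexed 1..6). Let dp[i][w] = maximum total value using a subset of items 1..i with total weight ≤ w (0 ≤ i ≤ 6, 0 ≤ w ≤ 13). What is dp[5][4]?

i\w   0   1   2   3   4   5   6   7   8   9  10  11  12  13
  0   0   0   0   0   0   0   0   0   0   0   0   0   0   0
  1   0   0   0   0   0   0   0   0   0   5   5   5   5   5
  2   0   0   7   7   7   7   7   7   7   7   7  12  12  12
  3   0   0   7   7   7   7   9   9   9   9   9  12  12  12
  4   0   0   7   7   7   7   9  12  12  19  19  19  19  21
  5   0   0   7   7   7   7   9  12  12  19  19  19  19  21
  6   0   0   7   7   7   7   9  12  12  19  19  19  19  21

7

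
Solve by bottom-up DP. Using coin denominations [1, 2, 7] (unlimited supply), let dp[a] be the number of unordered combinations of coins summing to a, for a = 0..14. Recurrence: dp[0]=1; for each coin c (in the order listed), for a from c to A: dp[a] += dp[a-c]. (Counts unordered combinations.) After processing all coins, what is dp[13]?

after  coin     0     1     2     3     4     5     6     7     8     9    10    11    12    13    14
          1     1     1     1     1     1     1     1     1     1     1     1     1     1     1     1
          2     1     1     2     2     3     3     4     4     5     5     6     6     7     7     8
          7     1     1     2     2     3     3     4     5     6     7     8     9    10    11    13

11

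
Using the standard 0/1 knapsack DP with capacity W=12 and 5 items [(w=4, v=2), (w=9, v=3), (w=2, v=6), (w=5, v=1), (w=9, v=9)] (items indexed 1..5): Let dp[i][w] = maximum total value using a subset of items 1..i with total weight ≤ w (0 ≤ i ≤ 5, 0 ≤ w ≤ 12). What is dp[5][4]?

i\w   0   1   2   3   4   5   6   7   8   9  10  11  12
  0   0   0   0   0   0   0   0   0   0   0   0   0   0
  1   0   0   0   0   2   2   2   2   2   2   2   2   2
  2   0   0   0   0   2   2   2   2   2   3   3   3   3
  3   0   0   6   6   6   6   8   8   8   8   8   9   9
  4   0   0   6   6   6   6   8   8   8   8   8   9   9
  5   0   0   6   6   6   6   8   8   8   9   9  15  15

6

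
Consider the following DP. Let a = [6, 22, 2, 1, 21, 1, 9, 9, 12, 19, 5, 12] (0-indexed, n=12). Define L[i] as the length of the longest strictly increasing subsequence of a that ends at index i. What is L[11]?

   i    0    1    2    3    4    5    6    7    8    9   10   11
a[i]    6   22    2    1   21    1    9    9   12   19    5   12
L[i]    1    2    1    1    2    1    2    2    3    4    2    3

3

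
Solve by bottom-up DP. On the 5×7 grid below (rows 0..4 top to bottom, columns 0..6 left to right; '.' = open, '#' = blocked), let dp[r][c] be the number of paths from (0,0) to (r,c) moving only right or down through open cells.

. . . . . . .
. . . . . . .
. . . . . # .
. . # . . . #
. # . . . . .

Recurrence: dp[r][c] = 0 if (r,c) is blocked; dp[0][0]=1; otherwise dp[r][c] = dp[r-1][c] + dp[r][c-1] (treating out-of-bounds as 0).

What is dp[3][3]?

10

r\c   0   1   2   3   4   5   6
  0   1   1   1   1   1   1   1
  1   1   2   3   4   5   6   7
  2   1   3   6  10  15   0   7
  3   1   4   0  10  25  25   0
  4   1   0   0  10  35  60  60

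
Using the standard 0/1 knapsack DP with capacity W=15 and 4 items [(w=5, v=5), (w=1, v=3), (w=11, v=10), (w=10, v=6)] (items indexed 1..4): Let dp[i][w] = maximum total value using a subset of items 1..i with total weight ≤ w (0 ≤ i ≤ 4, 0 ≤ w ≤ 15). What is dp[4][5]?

i\w   0   1   2   3   4   5   6   7   8   9  10  11  12  13  14  15
  0   0   0   0   0   0   0   0   0   0   0   0   0   0   0   0   0
  1   0   0   0   0   0   5   5   5   5   5   5   5   5   5   5   5
  2   0   3   3   3   3   5   8   8   8   8   8   8   8   8   8   8
  3   0   3   3   3   3   5   8   8   8   8   8  10  13  13  13  13
  4   0   3   3   3   3   5   8   8   8   8   8  10  13  13  13  13

5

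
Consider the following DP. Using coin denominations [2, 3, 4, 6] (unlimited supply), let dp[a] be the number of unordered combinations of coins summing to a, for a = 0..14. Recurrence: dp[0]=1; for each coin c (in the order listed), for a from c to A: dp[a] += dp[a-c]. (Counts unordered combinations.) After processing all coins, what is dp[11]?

5

after  coin     0     1     2     3     4     5     6     7     8     9    10    11    12    13    14
          2     1     0     1     0     1     0     1     0     1     0     1     0     1     0     1
          3     1     0     1     1     1     1     2     1     2     2     2     2     3     2     3
          4     1     0     1     1     2     1     3     2     4     3     5     4     7     5     8
          6     1     0     1     1     2     1     4     2     5     4     7     5    11     7    13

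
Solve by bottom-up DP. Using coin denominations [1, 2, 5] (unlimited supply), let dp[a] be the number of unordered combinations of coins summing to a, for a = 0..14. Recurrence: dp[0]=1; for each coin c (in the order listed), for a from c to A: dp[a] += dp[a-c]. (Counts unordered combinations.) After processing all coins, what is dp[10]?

10

after  coin     0     1     2     3     4     5     6     7     8     9    10    11    12    13    14
          1     1     1     1     1     1     1     1     1     1     1     1     1     1     1     1
          2     1     1     2     2     3     3     4     4     5     5     6     6     7     7     8
          5     1     1     2     2     3     4     5     6     7     8    10    11    13    14    16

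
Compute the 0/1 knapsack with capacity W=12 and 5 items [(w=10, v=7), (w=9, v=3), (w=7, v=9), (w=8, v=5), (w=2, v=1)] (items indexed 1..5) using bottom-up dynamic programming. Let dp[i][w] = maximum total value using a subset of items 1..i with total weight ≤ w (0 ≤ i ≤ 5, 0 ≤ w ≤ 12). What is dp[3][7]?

9

i\w   0   1   2   3   4   5   6   7   8   9  10  11  12
  0   0   0   0   0   0   0   0   0   0   0   0   0   0
  1   0   0   0   0   0   0   0   0   0   0   7   7   7
  2   0   0   0   0   0   0   0   0   0   3   7   7   7
  3   0   0   0   0   0   0   0   9   9   9   9   9   9
  4   0   0   0   0   0   0   0   9   9   9   9   9   9
  5   0   0   1   1   1   1   1   9   9  10  10  10  10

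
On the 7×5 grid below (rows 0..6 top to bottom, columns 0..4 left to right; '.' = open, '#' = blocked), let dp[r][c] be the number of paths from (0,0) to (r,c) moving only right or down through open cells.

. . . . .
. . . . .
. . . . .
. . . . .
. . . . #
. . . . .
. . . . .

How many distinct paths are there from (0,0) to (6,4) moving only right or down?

140

r\c   0   1   2   3   4
  0   1   1   1   1   1
  1   1   2   3   4   5
  2   1   3   6  10  15
  3   1   4  10  20  35
  4   1   5  15  35   0
  5   1   6  21  56  56
  6   1   7  28  84 140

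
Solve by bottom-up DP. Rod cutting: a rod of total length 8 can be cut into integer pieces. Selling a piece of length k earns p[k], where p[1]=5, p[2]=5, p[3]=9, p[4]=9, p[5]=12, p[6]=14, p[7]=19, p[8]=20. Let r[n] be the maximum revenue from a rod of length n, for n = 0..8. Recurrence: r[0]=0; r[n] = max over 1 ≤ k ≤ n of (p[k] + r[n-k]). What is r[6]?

30

   n    0    1    2    3    4    5    6    7    8
r[n]    0    5   10   15   20   25   30   35   40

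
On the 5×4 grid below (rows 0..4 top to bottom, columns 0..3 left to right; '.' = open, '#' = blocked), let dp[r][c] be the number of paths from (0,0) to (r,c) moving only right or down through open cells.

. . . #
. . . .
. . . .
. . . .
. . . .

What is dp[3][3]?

r\c   0   1   2   3
  0   1   1   1   0
  1   1   2   3   3
  2   1   3   6   9
  3   1   4  10  19
  4   1   5  15  34

19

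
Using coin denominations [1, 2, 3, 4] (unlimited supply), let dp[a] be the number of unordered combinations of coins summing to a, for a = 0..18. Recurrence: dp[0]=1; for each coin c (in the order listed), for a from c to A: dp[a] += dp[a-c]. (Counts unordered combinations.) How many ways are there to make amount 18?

84

after  coin     0     1     2     3     4     5     6     7     8     9    10    11    12    13    14    15    16    17    18
          1     1     1     1     1     1     1     1     1     1     1     1     1     1     1     1     1     1     1     1
          2     1     1     2     2     3     3     4     4     5     5     6     6     7     7     8     8     9     9    10
          3     1     1     2     3     4     5     7     8    10    12    14    16    19    21    24    27    30    33    37
          4     1     1     2     3     5     6     9    11    15    18    23    27    34    39    47    54    64    72    84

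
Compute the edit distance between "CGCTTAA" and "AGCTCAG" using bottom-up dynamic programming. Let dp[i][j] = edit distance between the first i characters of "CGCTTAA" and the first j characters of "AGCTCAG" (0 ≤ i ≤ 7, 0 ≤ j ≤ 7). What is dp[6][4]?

   ''  A  G  C  T  C  A  G
''  0  1  2  3  4  5  6  7
 C  1  1  2  2  3  4  5  6
 G  2  2  1  2  3  4  5  5
 C  3  3  2  1  2  3  4  5
 T  4  4  3  2  1  2  3  4
 T  5  5  4  3  2  2  3  4
 A  6  5  5  4  3  3  2  3
 A  7  6  6  5  4  4  3  3

3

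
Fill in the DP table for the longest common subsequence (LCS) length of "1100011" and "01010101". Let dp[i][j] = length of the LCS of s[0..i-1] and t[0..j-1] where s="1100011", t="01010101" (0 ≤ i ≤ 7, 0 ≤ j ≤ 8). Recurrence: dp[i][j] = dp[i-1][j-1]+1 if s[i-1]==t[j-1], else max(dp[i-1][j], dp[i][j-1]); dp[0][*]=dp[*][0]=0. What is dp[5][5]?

3

   ''  0  1  0  1  0  1  0  1
''  0  0  0  0  0  0  0  0  0
 1  0  0  1  1  1  1  1  1  1
 1  0  0  1  1  2  2  2  2  2
 0  0  1  1  2  2  3  3  3  3
 0  0  1  1  2  2  3  3  4  4
 0  0  1  1  2  2  3  3  4  4
 1  0  1  2  2  3  3  4  4  5
 1  0  1  2  2  3  3  4  4  5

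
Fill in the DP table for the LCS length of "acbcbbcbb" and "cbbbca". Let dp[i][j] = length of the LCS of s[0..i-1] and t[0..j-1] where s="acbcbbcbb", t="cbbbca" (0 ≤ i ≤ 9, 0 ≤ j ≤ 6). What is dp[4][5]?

3

   ''  c  b  b  b  c  a
''  0  0  0  0  0  0  0
 a  0  0  0  0  0  0  1
 c  0  1  1  1  1  1  1
 b  0  1  2  2  2  2  2
 c  0  1  2  2  2  3  3
 b  0  1  2  3  3  3  3
 b  0  1  2  3  4  4  4
 c  0  1  2  3  4  5  5
 b  0  1  2  3  4  5  5
 b  0  1  2  3  4  5  5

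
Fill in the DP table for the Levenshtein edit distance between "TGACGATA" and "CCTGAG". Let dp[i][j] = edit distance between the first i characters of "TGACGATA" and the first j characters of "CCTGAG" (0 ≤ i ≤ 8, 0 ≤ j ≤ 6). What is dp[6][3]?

5

   ''  C  C  T  G  A  G
''  0  1  2  3  4  5  6
 T  1  1  2  2  3  4  5
 G  2  2  2  3  2  3  4
 A  3  3  3  3  3  2  3
 C  4  3  3  4  4  3  3
 G  5  4  4  4  4  4  3
 A  6  5  5  5  5  4  4
 T  7  6  6  5  6  5  5
 A  8  7  7  6  6  6  6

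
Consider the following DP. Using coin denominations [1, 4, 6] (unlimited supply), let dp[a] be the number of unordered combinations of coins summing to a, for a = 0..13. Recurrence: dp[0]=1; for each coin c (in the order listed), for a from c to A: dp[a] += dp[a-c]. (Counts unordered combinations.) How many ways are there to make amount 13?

after  coin     0     1     2     3     4     5     6     7     8     9    10    11    12    13
          1     1     1     1     1     1     1     1     1     1     1     1     1     1     1
          4     1     1     1     1     2     2     2     2     3     3     3     3     4     4
          6     1     1     1     1     2     2     3     3     4     4     5     5     7     7

7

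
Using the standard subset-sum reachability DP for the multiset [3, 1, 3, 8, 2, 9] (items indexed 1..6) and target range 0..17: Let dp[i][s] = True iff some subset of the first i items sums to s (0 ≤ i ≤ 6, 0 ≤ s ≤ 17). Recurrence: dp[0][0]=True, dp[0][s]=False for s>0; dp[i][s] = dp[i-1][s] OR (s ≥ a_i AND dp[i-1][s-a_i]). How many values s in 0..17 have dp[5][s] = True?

18

i\s   0   1   2   3   4   5   6   7   8   9  10  11  12  13  14  15  16  17
  0   T   F   F   F   F   F   F   F   F   F   F   F   F   F   F   F   F   F
  1   T   F   F   T   F   F   F   F   F   F   F   F   F   F   F   F   F   F
  2   T   T   F   T   T   F   F   F   F   F   F   F   F   F   F   F   F   F
  3   T   T   F   T   T   F   T   T   F   F   F   F   F   F   F   F   F   F
  4   T   T   F   T   T   F   T   T   T   T   F   T   T   F   T   T   F   F
  5   T   T   T   T   T   T   T   T   T   T   T   T   T   T   T   T   T   T
  6   T   T   T   T   T   T   T   T   T   T   T   T   T   T   T   T   T   T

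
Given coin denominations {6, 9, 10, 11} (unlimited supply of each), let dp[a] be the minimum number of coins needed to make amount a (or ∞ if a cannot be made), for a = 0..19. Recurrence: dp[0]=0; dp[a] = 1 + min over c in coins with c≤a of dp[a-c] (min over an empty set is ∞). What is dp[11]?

1

 a  0  1  2  3  4  5  6  7  8  9 10 11 12 13 14 15 16 17 18 19
dp  0  -  -  -  -  -  1  -  -  1  1  1  2  -  -  2  2  2  2  2
(- denotes ∞ / unreachable)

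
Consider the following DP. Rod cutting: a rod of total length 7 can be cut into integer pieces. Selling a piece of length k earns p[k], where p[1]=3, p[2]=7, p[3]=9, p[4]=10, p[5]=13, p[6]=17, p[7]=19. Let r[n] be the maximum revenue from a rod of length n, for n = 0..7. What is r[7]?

24

   n    0    1    2    3    4    5    6    7
r[n]    0    3    7   10   14   17   21   24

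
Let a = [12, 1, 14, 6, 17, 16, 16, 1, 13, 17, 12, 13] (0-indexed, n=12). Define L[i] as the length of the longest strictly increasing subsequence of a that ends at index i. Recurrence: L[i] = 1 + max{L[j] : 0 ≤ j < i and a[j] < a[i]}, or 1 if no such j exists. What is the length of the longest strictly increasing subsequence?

   i    0    1    2    3    4    5    6    7    8    9   10   11
a[i]   12    1   14    6   17   16   16    1   13   17   12   13
L[i]    1    1    2    2    3    3    3    1    3    4    3    4

4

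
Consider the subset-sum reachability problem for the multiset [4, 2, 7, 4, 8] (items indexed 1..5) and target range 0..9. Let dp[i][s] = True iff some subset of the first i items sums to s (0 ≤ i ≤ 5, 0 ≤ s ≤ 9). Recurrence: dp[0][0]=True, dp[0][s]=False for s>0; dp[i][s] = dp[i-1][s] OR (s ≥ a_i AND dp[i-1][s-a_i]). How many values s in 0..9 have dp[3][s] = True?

6

i\s   0   1   2   3   4   5   6   7   8   9
  0   T   F   F   F   F   F   F   F   F   F
  1   T   F   F   F   T   F   F   F   F   F
  2   T   F   T   F   T   F   T   F   F   F
  3   T   F   T   F   T   F   T   T   F   T
  4   T   F   T   F   T   F   T   T   T   T
  5   T   F   T   F   T   F   T   T   T   T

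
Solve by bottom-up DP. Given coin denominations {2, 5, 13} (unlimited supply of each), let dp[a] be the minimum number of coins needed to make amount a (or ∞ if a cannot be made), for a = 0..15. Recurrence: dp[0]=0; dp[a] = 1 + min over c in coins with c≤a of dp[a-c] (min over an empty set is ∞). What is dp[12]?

 a  0  1  2  3  4  5  6  7  8  9 10 11 12 13 14 15
dp  0  -  1  -  2  1  3  2  4  3  2  4  3  1  4  2
(- denotes ∞ / unreachable)

3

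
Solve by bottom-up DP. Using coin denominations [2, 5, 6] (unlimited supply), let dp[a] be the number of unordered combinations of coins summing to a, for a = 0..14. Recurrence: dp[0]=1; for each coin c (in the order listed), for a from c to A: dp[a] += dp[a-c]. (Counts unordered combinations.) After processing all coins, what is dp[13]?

after  coin     0     1     2     3     4     5     6     7     8     9    10    11    12    13    14
          2     1     0     1     0     1     0     1     0     1     0     1     0     1     0     1
          5     1     0     1     0     1     1     1     1     1     1     2     1     2     1     2
          6     1     0     1     0     1     1     2     1     2     1     3     2     4     2     4

2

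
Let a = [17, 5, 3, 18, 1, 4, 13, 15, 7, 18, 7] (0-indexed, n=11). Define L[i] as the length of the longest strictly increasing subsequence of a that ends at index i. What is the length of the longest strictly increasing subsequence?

   i    0    1    2    3    4    5    6    7    8    9   10
a[i]   17    5    3   18    1    4   13   15    7   18    7
L[i]    1    1    1    2    1    2    3    4    3    5    3

5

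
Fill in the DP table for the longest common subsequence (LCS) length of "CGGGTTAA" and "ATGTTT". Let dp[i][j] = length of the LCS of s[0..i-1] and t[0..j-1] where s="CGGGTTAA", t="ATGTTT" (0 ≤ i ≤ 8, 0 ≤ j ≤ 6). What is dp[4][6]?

1

   ''  A  T  G  T  T  T
''  0  0  0  0  0  0  0
 C  0  0  0  0  0  0  0
 G  0  0  0  1  1  1  1
 G  0  0  0  1  1  1  1
 G  0  0  0  1  1  1  1
 T  0  0  1  1  2  2  2
 T  0  0  1  1  2  3  3
 A  0  1  1  1  2  3  3
 A  0  1  1  1  2  3  3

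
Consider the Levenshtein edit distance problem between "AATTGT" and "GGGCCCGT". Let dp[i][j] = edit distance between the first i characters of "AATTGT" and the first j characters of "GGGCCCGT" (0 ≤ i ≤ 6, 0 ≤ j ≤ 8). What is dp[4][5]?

5

   ''  G  G  G  C  C  C  G  T
''  0  1  2  3  4  5  6  7  8
 A  1  1  2  3  4  5  6  7  8
 A  2  2  2  3  4  5  6  7  8
 T  3  3  3  3  4  5  6  7  7
 T  4  4  4  4  4  5  6  7  7
 G  5  4  4  4  5  5  6  6  7
 T  6  5  5  5  5  6  6  7  6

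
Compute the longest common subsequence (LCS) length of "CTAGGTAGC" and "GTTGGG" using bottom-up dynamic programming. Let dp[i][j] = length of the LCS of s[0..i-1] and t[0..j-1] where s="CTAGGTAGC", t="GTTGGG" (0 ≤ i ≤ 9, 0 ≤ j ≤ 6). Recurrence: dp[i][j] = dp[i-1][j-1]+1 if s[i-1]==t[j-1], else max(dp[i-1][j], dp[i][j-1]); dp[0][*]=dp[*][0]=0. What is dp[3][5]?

   ''  G  T  T  G  G  G
''  0  0  0  0  0  0  0
 C  0  0  0  0  0  0  0
 T  0  0  1  1  1  1  1
 A  0  0  1  1  1  1  1
 G  0  1  1  1  2  2  2
 G  0  1  1  1  2  3  3
 T  0  1  2  2  2  3  3
 A  0  1  2  2  2  3  3
 G  0  1  2  2  3  3  4
 C  0  1  2  2  3  3  4

1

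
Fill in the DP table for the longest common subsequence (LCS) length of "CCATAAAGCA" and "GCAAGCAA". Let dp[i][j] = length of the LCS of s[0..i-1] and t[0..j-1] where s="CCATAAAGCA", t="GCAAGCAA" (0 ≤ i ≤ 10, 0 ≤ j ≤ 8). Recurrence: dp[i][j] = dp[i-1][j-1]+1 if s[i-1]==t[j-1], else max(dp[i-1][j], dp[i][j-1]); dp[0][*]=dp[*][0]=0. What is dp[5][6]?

3

   ''  G  C  A  A  G  C  A  A
''  0  0  0  0  0  0  0  0  0
 C  0  0  1  1  1  1  1  1  1
 C  0  0  1  1  1  1  2  2  2
 A  0  0  1  2  2  2  2  3  3
 T  0  0  1  2  2  2  2  3  3
 A  0  0  1  2  3  3  3  3  4
 A  0  0  1  2  3  3  3  4  4
 A  0  0  1  2  3  3  3  4  5
 G  0  1  1  2  3  4  4  4  5
 C  0  1  2  2  3  4  5  5  5
 A  0  1  2  3  3  4  5  6  6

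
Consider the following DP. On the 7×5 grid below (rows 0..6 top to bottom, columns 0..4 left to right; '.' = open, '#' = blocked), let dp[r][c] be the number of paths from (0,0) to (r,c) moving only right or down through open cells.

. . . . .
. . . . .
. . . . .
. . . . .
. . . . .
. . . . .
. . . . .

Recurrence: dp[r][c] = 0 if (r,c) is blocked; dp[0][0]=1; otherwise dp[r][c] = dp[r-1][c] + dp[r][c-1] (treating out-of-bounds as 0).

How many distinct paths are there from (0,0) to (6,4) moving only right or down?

210

r\c   0   1   2   3   4
  0   1   1   1   1   1
  1   1   2   3   4   5
  2   1   3   6  10  15
  3   1   4  10  20  35
  4   1   5  15  35  70
  5   1   6  21  56 126
  6   1   7  28  84 210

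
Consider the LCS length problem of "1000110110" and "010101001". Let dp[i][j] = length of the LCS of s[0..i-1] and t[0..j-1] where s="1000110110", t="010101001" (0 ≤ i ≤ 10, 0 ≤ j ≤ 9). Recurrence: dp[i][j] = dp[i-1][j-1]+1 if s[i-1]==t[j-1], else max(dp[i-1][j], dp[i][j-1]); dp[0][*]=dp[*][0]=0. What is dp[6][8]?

   ''  0  1  0  1  0  1  0  0  1
''  0  0  0  0  0  0  0  0  0  0
 1  0  0  1  1  1  1  1  1  1  1
 0  0  1  1  2  2  2  2  2  2  2
 0  0  1  1  2  2  3  3  3  3  3
 0  0  1  1  2  2  3  3  4  4  4
 1  0  1  2  2  3  3  4  4  4  5
 1  0  1  2  2  3  3  4  4  4  5
 0  0  1  2  3  3  4  4  5  5  5
 1  0  1  2  3  4  4  5  5  5  6
 1  0  1  2  3  4  4  5  5  5  6
 0  0  1  2  3  4  5  5  6  6  6

4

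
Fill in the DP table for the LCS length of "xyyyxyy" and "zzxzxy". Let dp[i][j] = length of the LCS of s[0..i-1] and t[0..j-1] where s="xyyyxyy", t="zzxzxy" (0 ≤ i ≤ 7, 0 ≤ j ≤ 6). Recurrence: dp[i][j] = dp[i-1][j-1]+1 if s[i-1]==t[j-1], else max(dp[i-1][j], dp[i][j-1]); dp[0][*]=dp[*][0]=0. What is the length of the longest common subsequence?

   ''  z  z  x  z  x  y
''  0  0  0  0  0  0  0
 x  0  0  0  1  1  1  1
 y  0  0  0  1  1  1  2
 y  0  0  0  1  1  1  2
 y  0  0  0  1  1  1  2
 x  0  0  0  1  1  2  2
 y  0  0  0  1  1  2  3
 y  0  0  0  1  1  2  3

3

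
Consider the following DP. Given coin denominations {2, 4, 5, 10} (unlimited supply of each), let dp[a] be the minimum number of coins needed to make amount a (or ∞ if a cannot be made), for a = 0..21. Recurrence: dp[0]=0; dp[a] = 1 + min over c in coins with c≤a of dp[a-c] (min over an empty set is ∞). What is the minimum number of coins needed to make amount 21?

4

 a  0  1  2  3  4  5  6  7  8  9 10 11 12 13 14 15 16 17 18 19 20 21
dp  0  -  1  -  1  1  2  2  2  2  1  3  2  3  2  2  3  3  3  3  2  4
(- denotes ∞ / unreachable)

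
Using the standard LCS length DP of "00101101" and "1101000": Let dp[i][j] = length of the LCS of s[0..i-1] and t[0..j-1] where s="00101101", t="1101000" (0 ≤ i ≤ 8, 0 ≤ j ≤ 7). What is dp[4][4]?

2

   ''  1  1  0  1  0  0  0
''  0  0  0  0  0  0  0  0
 0  0  0  0  1  1  1  1  1
 0  0  0  0  1  1  2  2  2
 1  0  1  1  1  2  2  2  2
 0  0  1  1  2  2  3  3  3
 1  0  1  2  2  3  3  3  3
 1  0  1  2  2  3  3  3  3
 0  0  1  2  3  3  4  4  4
 1  0  1  2  3  4  4  4  4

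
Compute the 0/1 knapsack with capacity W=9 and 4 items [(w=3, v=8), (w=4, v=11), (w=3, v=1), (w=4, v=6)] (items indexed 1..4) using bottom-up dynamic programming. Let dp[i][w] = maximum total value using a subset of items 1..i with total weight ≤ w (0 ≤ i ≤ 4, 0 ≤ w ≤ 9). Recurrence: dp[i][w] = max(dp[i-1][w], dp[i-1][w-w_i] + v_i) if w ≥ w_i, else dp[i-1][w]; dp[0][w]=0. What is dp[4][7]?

i\w   0   1   2   3   4   5   6   7   8   9
  0   0   0   0   0   0   0   0   0   0   0
  1   0   0   0   8   8   8   8   8   8   8
  2   0   0   0   8  11  11  11  19  19  19
  3   0   0   0   8  11  11  11  19  19  19
  4   0   0   0   8  11  11  11  19  19  19

19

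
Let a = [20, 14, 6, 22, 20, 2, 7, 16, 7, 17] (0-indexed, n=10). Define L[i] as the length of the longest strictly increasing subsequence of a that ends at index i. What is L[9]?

4

   i    0    1    2    3    4    5    6    7    8    9
a[i]   20   14    6   22   20    2    7   16    7   17
L[i]    1    1    1    2    2    1    2    3    2    4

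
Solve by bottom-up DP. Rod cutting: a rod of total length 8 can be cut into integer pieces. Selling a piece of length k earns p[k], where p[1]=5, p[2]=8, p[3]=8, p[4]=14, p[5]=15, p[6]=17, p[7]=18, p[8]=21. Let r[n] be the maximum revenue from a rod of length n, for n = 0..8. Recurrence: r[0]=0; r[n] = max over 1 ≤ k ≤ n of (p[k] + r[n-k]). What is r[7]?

   n    0    1    2    3    4    5    6    7    8
r[n]    0    5   10   15   20   25   30   35   40

35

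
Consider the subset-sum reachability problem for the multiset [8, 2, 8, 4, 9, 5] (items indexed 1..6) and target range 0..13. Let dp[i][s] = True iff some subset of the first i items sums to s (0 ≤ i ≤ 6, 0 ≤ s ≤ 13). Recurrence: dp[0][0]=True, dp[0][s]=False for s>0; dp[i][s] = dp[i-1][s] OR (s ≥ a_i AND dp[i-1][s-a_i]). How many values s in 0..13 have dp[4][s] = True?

7

i\s   0   1   2   3   4   5   6   7   8   9  10  11  12  13
  0   T   F   F   F   F   F   F   F   F   F   F   F   F   F
  1   T   F   F   F   F   F   F   F   T   F   F   F   F   F
  2   T   F   T   F   F   F   F   F   T   F   T   F   F   F
  3   T   F   T   F   F   F   F   F   T   F   T   F   F   F
  4   T   F   T   F   T   F   T   F   T   F   T   F   T   F
  5   T   F   T   F   T   F   T   F   T   T   T   T   T   T
  6   T   F   T   F   T   T   T   T   T   T   T   T   T   T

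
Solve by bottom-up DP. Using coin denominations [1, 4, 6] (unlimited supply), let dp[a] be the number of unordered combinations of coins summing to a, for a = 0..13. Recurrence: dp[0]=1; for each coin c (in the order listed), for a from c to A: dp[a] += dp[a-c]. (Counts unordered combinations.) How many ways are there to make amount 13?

after  coin     0     1     2     3     4     5     6     7     8     9    10    11    12    13
          1     1     1     1     1     1     1     1     1     1     1     1     1     1     1
          4     1     1     1     1     2     2     2     2     3     3     3     3     4     4
          6     1     1     1     1     2     2     3     3     4     4     5     5     7     7

7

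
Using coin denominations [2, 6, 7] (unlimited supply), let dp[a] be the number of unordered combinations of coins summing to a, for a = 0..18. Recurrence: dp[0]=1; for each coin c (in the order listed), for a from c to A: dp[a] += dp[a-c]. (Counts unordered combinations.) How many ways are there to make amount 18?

after  coin     0     1     2     3     4     5     6     7     8     9    10    11    12    13    14    15    16    17    18
          2     1     0     1     0     1     0     1     0     1     0     1     0     1     0     1     0     1     0     1
          6     1     0     1     0     1     0     2     0     2     0     2     0     3     0     3     0     3     0     4
          7     1     0     1     0     1     0     2     1     2     1     2     1     3     2     4     2     4     2     5

5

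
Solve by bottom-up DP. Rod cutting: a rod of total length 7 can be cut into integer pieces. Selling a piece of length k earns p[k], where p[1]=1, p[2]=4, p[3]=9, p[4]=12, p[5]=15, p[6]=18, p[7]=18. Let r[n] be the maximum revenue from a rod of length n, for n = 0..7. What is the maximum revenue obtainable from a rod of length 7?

   n    0    1    2    3    4    5    6    7
r[n]    0    1    4    9   12   15   18   21

21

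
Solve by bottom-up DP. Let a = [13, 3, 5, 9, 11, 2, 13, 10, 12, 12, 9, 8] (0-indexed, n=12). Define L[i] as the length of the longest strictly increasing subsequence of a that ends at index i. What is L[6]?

   i    0    1    2    3    4    5    6    7    8    9   10   11
a[i]   13    3    5    9   11    2   13   10   12   12    9    8
L[i]    1    1    2    3    4    1    5    4    5    5    3    3

5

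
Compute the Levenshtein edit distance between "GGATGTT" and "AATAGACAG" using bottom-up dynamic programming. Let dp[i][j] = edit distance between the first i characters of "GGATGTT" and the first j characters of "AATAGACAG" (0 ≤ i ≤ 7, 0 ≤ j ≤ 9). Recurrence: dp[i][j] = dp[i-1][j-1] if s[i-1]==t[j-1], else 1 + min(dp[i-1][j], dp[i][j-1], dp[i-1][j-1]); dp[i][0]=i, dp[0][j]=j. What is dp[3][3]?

3

   ''  A  A  T  A  G  A  C  A  G
''  0  1  2  3  4  5  6  7  8  9
 G  1  1  2  3  4  4  5  6  7  8
 G  2  2  2  3  4  4  5  6  7  7
 A  3  2  2  3  3  4  4  5  6  7
 T  4  3  3  2  3  4  5  5  6  7
 G  5  4  4  3  3  3  4  5  6  6
 T  6  5  5  4  4  4  4  5  6  7
 T  7  6  6  5  5  5  5  5  6  7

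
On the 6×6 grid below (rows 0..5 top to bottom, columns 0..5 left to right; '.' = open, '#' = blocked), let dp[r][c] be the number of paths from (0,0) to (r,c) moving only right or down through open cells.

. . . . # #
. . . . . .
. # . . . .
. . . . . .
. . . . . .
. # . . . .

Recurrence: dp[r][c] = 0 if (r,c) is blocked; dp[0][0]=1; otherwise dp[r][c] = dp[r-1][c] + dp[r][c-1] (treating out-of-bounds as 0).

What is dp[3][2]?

4

r\c   0   1   2   3   4   5
  0   1   1   1   1   0   0
  1   1   2   3   4   4   4
  2   1   0   3   7  11  15
  3   1   1   4  11  22  37
  4   1   2   6  17  39  76
  5   1   0   6  23  62 138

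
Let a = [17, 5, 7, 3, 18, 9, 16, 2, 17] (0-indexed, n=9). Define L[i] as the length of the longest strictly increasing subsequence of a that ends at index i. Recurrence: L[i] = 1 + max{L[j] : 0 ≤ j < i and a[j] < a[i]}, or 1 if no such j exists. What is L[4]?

3

   i    0    1    2    3    4    5    6    7    8
a[i]   17    5    7    3   18    9   16    2   17
L[i]    1    1    2    1    3    3    4    1    5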